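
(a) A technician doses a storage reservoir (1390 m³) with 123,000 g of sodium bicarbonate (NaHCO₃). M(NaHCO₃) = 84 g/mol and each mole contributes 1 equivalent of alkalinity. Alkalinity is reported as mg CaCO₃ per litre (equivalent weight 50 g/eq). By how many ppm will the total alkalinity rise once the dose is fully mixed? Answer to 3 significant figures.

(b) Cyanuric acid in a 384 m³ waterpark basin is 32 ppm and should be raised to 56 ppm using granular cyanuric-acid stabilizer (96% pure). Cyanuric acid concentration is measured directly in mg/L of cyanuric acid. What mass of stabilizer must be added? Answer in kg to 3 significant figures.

(a) 52.7 ppm; (b) 9.60 kg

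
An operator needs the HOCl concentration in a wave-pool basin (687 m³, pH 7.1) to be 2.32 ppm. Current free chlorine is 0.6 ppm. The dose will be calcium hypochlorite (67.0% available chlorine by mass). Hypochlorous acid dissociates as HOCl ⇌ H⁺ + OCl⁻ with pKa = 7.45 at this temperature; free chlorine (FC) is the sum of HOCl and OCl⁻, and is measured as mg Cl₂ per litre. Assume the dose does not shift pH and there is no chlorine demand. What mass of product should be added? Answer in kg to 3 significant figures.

2.83 kg

Volume: 687 m³ = 687,000 L.
[OCl⁻]/[HOCl] = 10^(pH − pKa) = 10^(7.1 − 7.45) = 0.4467; fraction as HOCl = 1/(1 + 0.4467) = 0.6912.
Free chlorine required for 2.32 ppm HOCl: 2.32 / 0.6912 = 3.356 ppm.
FC to add: 3.356 − 0.6 = 2.756 mg/L as Cl₂.
Cl₂ equivalent: 2.756 mg/L × 687,000 L = 1894 g.
Product at 67.0% available Cl: 1894 / 0.67 = 2826 g.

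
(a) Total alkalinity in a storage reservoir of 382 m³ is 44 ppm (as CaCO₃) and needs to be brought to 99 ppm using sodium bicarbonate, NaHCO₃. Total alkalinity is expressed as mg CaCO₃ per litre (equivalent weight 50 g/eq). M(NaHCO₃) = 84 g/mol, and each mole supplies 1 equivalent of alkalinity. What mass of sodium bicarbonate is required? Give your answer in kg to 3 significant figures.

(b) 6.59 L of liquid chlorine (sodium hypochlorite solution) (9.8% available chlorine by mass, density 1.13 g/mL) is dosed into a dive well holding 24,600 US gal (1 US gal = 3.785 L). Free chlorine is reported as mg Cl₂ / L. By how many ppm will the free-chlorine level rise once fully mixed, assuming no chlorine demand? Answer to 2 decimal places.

(a) Volume: 382 m³ = 382,000 L.
(a) Alkalinity to add: (99 − 44) = 55 mg/L as CaCO₃ × 382,000 L = 21,010 g as CaCO₃.
(a) Equivalents: 21,010 g ÷ 50 g/eq = 420.2 eq.
(a) NaHCO₃ supplies 1 eq per mole → 420.2 mol.
(a) Mass: 420.2 mol × 84 g/mol = 35,300 g.

(b) Volume: 24,600 US gal × 3.785 L/gal = 93,111 L.
(b) Mass of solution: 6.59 L × 1000 mL/L × 1.13 g/mL = 7447 g.
(b) Available chlorine delivered: 7447 g × 0.098 = 729.8 g as Cl₂.
(b) Concentration rise: 729.8 g / 93,111 L = 7.838 mg/L = 7.84 ppm.

(a) 35.3 kg; (b) 7.84 ppm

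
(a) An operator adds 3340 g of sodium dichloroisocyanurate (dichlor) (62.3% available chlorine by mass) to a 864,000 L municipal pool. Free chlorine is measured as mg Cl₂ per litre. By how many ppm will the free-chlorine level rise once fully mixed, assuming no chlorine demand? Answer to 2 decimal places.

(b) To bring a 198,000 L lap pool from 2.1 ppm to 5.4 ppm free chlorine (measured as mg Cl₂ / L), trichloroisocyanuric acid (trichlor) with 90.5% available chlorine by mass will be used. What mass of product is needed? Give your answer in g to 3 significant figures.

(a) 2.41 ppm; (b) 722 g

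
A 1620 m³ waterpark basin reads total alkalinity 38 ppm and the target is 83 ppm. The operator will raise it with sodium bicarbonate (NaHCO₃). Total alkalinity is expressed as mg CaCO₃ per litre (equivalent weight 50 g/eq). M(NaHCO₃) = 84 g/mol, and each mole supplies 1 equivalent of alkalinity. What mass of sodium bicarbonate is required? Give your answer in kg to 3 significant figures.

122 kg

Volume: 1620 m³ = 1,620,000 L.
Alkalinity to add: (83 − 38) = 45 mg/L as CaCO₃ × 1,620,000 L = 72,900 g as CaCO₃.
Equivalents: 72,900 g ÷ 50 g/eq = 1458 eq.
NaHCO₃ supplies 1 eq per mole → 1458 mol.
Mass: 1458 mol × 84 g/mol = 122,500 g.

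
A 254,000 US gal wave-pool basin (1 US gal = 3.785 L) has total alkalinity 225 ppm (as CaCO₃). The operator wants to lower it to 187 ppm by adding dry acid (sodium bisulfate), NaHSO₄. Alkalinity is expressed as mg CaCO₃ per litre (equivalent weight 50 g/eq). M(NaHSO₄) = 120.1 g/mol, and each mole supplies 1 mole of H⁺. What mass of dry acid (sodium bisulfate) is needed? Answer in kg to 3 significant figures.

87.8 kg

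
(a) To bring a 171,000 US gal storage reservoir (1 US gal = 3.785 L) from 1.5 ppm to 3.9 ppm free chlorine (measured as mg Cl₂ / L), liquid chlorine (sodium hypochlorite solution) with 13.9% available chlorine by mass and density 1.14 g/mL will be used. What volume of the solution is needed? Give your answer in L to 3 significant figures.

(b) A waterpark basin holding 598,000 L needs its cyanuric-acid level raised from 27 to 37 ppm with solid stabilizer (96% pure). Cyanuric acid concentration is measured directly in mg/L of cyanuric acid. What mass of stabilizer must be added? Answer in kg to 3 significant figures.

(a) 9.80 L; (b) 6.23 kg

(a) Volume: 171,000 US gal × 3.785 L/gal = 647,235 L.
(a) Chlorine deficit: 3.9 − 1.5 = 2.4 ppm = 2.4 mg/L as Cl₂.
(a) Cl₂ equivalent needed: 2.4 mg/L × 647,235 L = 1,553,000 mg = 1553 g.
(a) Product at 13.9% available chlorine: 1553 / 0.139 = 11,180 g.
(a) Volume at density 1.14 g/mL: 11,180 g ÷ 1.14 g/mL = 9803 mL.

(b) CYA to add: (37 − 27) = 10 mg/L × 598,000 L = 5980 g cyanuric acid.
(b) At 96% purity: 5980 / 0.96 = 6229 g product.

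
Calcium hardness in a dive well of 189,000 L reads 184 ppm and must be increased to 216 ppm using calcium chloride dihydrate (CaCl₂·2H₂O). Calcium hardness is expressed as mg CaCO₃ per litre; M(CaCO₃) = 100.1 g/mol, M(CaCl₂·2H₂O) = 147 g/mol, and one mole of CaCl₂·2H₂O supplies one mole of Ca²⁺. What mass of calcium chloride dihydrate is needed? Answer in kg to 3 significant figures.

Hardness to add: (216 − 184) = 32 mg/L as CaCO₃ × 189,000 L = 6048 g as CaCO₃.
Moles of Ca²⁺ (1 mol Ca²⁺ ≡ 1 mol CaCO₃): 6048 / 100.1 g/mol = 60.42 mol.
Mass of CaCl₂·2H₂O: 60.42 × 147 = 8882 g.

8.88 kg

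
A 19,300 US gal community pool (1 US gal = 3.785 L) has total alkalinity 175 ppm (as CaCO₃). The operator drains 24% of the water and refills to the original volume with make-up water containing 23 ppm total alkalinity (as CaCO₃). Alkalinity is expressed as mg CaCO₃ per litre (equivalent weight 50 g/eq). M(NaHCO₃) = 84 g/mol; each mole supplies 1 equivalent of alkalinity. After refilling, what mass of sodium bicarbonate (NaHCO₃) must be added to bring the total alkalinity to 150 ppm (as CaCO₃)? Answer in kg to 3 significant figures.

Volume: 19,300 US gal × 3.785 L/gal = 73,050 L.
After draining 24% and refilling: 175 × 0.76 + 23 × 0.24 = 138.52 ppm.
Deficit to target: 150 − 138.52 = 11.48 mg/L.
As CaCO₃: 11.48 mg/L × 73,050 L = 838.6 g; ÷ 50 g/eq ÷ 1 = 16.77 mol NaHCO₃.
Mass: 16.77 × 84 = 1409 g.

1.41 kg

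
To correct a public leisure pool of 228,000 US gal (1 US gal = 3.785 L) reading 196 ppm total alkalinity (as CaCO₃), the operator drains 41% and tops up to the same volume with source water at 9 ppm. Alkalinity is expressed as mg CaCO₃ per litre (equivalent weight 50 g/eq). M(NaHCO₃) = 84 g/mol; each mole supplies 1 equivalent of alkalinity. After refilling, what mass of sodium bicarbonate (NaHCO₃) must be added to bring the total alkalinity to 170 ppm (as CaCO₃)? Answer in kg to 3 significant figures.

73.5 kg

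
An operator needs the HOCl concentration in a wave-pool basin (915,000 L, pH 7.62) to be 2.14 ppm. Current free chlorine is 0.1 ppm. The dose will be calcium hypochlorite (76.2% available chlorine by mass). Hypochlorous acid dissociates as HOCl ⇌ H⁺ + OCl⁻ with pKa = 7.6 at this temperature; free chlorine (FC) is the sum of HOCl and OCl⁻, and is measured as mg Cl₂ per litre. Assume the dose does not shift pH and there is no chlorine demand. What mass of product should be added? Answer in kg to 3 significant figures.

5.14 kg

[OCl⁻]/[HOCl] = 10^(pH − pKa) = 10^(7.62 − 7.6) = 1.047; fraction as HOCl = 1/(1 + 1.047) = 0.4885.
Free chlorine required for 2.14 ppm HOCl: 2.14 / 0.4885 = 4.381 ppm.
FC to add: 4.381 − 0.1 = 4.281 mg/L as Cl₂.
Cl₂ equivalent: 4.281 mg/L × 915,000 L = 3917 g.
Product at 76.2% available Cl: 3917 / 0.762 = 5140 g.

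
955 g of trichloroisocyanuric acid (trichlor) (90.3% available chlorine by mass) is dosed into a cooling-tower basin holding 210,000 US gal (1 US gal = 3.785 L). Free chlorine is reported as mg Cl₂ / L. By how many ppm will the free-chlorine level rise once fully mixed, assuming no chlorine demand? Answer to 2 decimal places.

1.08 ppm

Volume: 210,000 US gal × 3.785 L/gal = 794,850 L.
Available chlorine delivered: 955 g × 0.903 = 862.4 g as Cl₂.
Concentration rise: 862.4 g / 794,850 L = 1.085 mg/L = 1.08 ppm.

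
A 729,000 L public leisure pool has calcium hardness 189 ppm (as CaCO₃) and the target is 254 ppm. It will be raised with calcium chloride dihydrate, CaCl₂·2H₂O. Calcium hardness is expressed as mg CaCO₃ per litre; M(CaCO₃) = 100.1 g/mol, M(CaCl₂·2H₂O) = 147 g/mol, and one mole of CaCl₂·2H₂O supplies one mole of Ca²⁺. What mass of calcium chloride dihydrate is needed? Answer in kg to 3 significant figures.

Hardness to add: (254 − 189) = 65 mg/L as CaCO₃ × 729,000 L = 47,380 g as CaCO₃.
Moles of Ca²⁺ (1 mol Ca²⁺ ≡ 1 mol CaCO₃): 47,380 / 100.1 g/mol = 473.4 mol.
Mass of CaCl₂·2H₂O: 473.4 × 147 = 69,590 g.

69.6 kg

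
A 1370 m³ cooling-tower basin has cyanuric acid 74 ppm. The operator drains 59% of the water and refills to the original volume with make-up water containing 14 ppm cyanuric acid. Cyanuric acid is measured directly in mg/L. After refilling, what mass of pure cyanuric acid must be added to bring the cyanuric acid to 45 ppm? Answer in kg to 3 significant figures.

Volume: 1370 m³ = 1,370,000 L.
After draining 59% and refilling: 74 × 0.41 + 14 × 0.59 = 38.6 ppm.
Deficit to target: 45 − 38.6 = 6.4 mg/L.
Mass: 6.4 mg/L × 1,370,000 L = 8768 g cyanuric acid.

8.77 kg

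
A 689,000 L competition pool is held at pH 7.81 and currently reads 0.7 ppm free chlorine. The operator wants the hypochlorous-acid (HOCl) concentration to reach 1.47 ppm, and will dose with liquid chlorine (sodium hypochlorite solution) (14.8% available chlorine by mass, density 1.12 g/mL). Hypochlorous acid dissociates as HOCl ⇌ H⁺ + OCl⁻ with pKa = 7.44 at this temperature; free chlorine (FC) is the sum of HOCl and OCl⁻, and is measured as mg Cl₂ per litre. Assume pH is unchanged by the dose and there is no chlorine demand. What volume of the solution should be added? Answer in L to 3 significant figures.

17.5 L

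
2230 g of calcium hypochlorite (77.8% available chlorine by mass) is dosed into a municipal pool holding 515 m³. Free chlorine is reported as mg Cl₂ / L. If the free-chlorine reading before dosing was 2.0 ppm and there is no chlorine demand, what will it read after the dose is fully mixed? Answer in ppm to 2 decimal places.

Volume: 515 m³ = 515,000 L.
Available chlorine delivered: 2230 g × 0.778 = 1735 g as Cl₂.
Concentration rise: 1735 g / 515,000 L = 3.369 mg/L = 3.37 ppm.
Final FC: 2.0 + 3.37 = 5.37 ppm.

5.37 ppm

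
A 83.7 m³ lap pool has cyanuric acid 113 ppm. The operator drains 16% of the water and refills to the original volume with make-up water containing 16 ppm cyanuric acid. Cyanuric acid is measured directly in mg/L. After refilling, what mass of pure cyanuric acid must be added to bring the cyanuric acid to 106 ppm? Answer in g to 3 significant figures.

713 g

Volume: 83.7 m³ = 83,700 L.
After draining 16% and refilling: 113 × 0.84 + 16 × 0.16 = 97.48 ppm.
Deficit to target: 106 − 97.48 = 8.52 mg/L.
Mass: 8.52 mg/L × 83,700 L = 713.1 g cyanuric acid.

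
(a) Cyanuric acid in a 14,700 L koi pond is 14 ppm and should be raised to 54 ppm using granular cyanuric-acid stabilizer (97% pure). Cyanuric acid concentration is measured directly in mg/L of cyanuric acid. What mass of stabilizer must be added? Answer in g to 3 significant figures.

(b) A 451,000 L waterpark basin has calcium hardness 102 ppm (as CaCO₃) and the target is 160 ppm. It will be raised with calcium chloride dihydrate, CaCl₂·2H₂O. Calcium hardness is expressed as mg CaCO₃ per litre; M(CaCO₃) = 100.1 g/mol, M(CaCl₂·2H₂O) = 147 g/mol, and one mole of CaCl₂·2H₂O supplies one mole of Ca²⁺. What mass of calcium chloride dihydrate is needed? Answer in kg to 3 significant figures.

(a) CYA to add: (54 − 14) = 40 mg/L × 14,700 L = 588 g cyanuric acid.
(a) At 97% purity: 588 / 0.97 = 606.2 g product.

(b) Hardness to add: (160 − 102) = 58 mg/L as CaCO₃ × 451,000 L = 26,160 g as CaCO₃.
(b) Moles of Ca²⁺ (1 mol Ca²⁺ ≡ 1 mol CaCO₃): 26,160 / 100.1 g/mol = 261.3 mol.
(b) Mass of CaCl₂·2H₂O: 261.3 × 147 = 38,410 g.

(a) 606 g; (b) 38.4 kg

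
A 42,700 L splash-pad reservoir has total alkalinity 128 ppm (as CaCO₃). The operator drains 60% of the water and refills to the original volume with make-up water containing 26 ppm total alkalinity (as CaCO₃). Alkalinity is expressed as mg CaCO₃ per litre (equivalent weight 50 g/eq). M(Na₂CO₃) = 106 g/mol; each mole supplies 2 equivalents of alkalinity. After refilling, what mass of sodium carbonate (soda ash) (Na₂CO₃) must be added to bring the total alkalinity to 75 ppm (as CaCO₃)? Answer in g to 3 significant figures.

After draining 60% and refilling: 128 × 0.40 + 26 × 0.60 = 66.8 ppm.
Deficit to target: 75 − 66.8 = 8.2 mg/L.
As CaCO₃: 8.2 mg/L × 42,700 L = 350.1 g; ÷ 50 g/eq ÷ 2 = 3.501 mol Na₂CO₃.
Mass: 3.501 × 106 = 371.1 g.

371 g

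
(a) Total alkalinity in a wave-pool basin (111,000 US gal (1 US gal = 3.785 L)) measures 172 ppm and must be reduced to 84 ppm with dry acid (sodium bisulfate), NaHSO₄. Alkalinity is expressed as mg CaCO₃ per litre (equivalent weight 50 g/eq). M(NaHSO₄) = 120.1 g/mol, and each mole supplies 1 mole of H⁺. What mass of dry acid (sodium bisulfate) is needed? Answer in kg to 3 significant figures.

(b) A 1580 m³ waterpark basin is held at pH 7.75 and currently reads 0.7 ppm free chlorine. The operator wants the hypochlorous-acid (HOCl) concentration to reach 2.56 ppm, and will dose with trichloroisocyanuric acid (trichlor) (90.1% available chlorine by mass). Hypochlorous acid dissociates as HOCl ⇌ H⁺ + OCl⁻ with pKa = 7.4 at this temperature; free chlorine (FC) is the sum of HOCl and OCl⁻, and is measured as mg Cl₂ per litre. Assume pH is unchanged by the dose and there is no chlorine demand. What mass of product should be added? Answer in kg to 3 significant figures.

(a) 88.8 kg; (b) 13.3 kg

(a) Volume: 111,000 US gal × 3.785 L/gal = 420,135 L.
(a) Alkalinity to neutralize: (172 − 84) = 88 mg/L as CaCO₃ × 420,135 L = 36,970 g as CaCO₃.
(a) Equivalents of H⁺ required: 36,970 ÷ 50 g/eq = 739.4 eq = 739.4 mol NaHSO₄.
(a) Mass of NaHSO₄: 739.4 × 120.1 = 88,810 g.

(b) Volume: 1580 m³ = 1,580,000 L.
(b) [OCl⁻]/[HOCl] = 10^(pH − pKa) = 10^(7.75 − 7.4) = 2.239; fraction as HOCl = 1/(1 + 2.239) = 0.3088.
(b) Free chlorine required for 2.56 ppm HOCl: 2.56 / 0.3088 = 8.291 ppm.
(b) FC to add: 8.291 − 0.7 = 7.591 mg/L as Cl₂.
(b) Cl₂ equivalent: 7.591 mg/L × 1,580,000 L = 11,990 g.
(b) Product at 90.1% available Cl: 11,990 / 0.901 = 13,310 g.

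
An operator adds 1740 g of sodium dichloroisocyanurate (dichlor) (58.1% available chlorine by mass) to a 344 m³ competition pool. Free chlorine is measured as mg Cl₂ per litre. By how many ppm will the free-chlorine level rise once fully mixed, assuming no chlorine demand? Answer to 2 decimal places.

Volume: 344 m³ = 344,000 L.
Available chlorine delivered: 1740 g × 0.581 = 1011 g as Cl₂.
Concentration rise: 1011 g / 344,000 L = 2.939 mg/L = 2.94 ppm.

2.94 ppm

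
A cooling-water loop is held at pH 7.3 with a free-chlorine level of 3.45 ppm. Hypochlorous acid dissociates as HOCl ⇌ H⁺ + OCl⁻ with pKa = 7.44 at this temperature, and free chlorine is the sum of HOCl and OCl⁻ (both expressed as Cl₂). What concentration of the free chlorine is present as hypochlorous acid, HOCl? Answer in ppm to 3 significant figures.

2.00 ppm

[OCl⁻]/[HOCl] = 10^(pH − pKa) = 10^(7.3 − 7.44) = 10^-0.14 = 0.7244.
Fraction as HOCl = 1 / (1 + 0.7244) = 0.5799.
HOCl = 0.5799 × 3.45 ppm = 2.001 ppm.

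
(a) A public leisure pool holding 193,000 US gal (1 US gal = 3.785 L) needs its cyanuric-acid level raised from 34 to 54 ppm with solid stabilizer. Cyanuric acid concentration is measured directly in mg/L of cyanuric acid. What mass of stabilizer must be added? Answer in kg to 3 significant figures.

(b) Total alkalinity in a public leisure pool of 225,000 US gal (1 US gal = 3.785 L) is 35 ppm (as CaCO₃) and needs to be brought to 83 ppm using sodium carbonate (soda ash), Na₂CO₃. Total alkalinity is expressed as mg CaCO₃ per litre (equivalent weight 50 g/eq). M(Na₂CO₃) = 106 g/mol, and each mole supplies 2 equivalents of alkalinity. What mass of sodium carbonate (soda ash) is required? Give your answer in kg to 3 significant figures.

(a) 14.6 kg; (b) 43.3 kg

(a) Volume: 193,000 US gal × 3.785 L/gal = 730,505 L.
(a) CYA to add: (54 − 34) = 20 mg/L × 730,505 L = 14,610 g cyanuric acid.

(b) Volume: 225,000 US gal × 3.785 L/gal = 851,625 L.
(b) Alkalinity to add: (83 − 35) = 48 mg/L as CaCO₃ × 851,625 L = 40,880 g as CaCO₃.
(b) Equivalents: 40,880 g ÷ 50 g/eq = 817.6 eq.
(b) Each mole of Na₂CO₃ supplies 2 eq, so 817.6 / 2 = 408.8 mol.
(b) Mass: 408.8 mol × 106 g/mol = 43,330 g.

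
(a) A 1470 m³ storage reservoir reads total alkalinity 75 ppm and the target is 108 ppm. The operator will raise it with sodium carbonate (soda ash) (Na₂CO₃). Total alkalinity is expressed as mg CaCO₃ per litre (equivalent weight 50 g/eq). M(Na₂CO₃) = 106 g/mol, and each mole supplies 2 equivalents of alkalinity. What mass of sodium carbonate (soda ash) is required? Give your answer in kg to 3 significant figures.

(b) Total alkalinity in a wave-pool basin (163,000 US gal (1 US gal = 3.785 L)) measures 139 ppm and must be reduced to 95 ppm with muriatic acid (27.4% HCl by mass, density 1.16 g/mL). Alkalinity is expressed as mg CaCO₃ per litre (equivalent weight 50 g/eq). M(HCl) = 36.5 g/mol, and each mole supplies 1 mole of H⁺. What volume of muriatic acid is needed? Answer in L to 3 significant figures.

(a) 51.4 kg; (b) 62.3 L

(a) Volume: 1470 m³ = 1,470,000 L.
(a) Alkalinity to add: (108 − 75) = 33 mg/L as CaCO₃ × 1,470,000 L = 48,510 g as CaCO₃.
(a) Equivalents: 48,510 g ÷ 50 g/eq = 970.2 eq.
(a) Each mole of Na₂CO₃ supplies 2 eq, so 970.2 / 2 = 485.1 mol.
(a) Mass: 485.1 mol × 106 g/mol = 51,420 g.

(b) Volume: 163,000 US gal × 3.785 L/gal = 616,955 L.
(b) Alkalinity to neutralize: (139 − 95) = 44 mg/L as CaCO₃ × 616,955 L = 27,150 g as CaCO₃.
(b) Equivalents of H⁺ required: 27,150 ÷ 50 g/eq = 542.9 eq = 542.9 mol HCl.
(b) Mass of HCl: 542.9 × 36.5 = 19,820 g.
(b) Mass of 27.4% solution: 19,820 / 0.274 = 72,320 g.
(b) Volume: 72,320 g ÷ 1.16 g/mL = 62,350 mL.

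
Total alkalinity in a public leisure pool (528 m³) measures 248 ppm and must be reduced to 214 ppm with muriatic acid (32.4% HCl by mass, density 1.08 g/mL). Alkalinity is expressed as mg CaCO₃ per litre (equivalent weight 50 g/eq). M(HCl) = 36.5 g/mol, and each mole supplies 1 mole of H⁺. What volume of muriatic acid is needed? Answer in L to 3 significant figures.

37.5 L

Volume: 528 m³ = 528,000 L.
Alkalinity to neutralize: (248 − 214) = 34 mg/L as CaCO₃ × 528,000 L = 17,950 g as CaCO₃.
Equivalents of H⁺ required: 17,950 ÷ 50 g/eq = 359 eq = 359 mol HCl.
Mass of HCl: 359 × 36.5 = 13,100 g.
Mass of 32.4% solution: 13,100 / 0.324 = 40,450 g.
Volume: 40,450 g ÷ 1.08 g/mL = 37,450 mL.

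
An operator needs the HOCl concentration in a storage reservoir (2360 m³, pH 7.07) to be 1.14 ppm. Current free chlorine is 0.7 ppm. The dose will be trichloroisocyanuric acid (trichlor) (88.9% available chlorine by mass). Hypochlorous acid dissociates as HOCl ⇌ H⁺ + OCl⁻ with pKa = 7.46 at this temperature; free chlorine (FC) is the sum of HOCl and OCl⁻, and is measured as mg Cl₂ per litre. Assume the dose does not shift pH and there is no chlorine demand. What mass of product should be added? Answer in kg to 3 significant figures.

2.40 kg

Volume: 2360 m³ = 2,360,000 L.
[OCl⁻]/[HOCl] = 10^(pH − pKa) = 10^(7.07 − 7.46) = 0.4074; fraction as HOCl = 1/(1 + 0.4074) = 0.7105.
Free chlorine required for 1.14 ppm HOCl: 1.14 / 0.7105 = 1.604 ppm.
FC to add: 1.604 − 0.7 = 0.9044 mg/L as Cl₂.
Cl₂ equivalent: 0.9044 mg/L × 2,360,000 L = 2134 g.
Product at 88.9% available Cl: 2134 / 0.889 = 2401 g.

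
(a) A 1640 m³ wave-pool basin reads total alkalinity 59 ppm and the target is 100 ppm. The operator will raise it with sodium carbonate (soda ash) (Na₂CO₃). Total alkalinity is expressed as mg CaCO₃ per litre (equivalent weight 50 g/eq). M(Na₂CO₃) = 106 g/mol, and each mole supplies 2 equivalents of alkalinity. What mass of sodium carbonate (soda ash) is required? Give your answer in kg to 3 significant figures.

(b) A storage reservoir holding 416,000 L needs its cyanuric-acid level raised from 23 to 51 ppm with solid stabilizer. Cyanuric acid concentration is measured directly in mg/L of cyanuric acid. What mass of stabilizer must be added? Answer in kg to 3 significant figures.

(a) 71.3 kg; (b) 11.6 kg

(a) Volume: 1640 m³ = 1,640,000 L.
(a) Alkalinity to add: (100 − 59) = 41 mg/L as CaCO₃ × 1,640,000 L = 67,240 g as CaCO₃.
(a) Equivalents: 67,240 g ÷ 50 g/eq = 1345 eq.
(a) Each mole of Na₂CO₃ supplies 2 eq, so 1345 / 2 = 672.4 mol.
(a) Mass: 672.4 mol × 106 g/mol = 71,270 g.

(b) CYA to add: (51 − 23) = 28 mg/L × 416,000 L = 11,650 g cyanuric acid.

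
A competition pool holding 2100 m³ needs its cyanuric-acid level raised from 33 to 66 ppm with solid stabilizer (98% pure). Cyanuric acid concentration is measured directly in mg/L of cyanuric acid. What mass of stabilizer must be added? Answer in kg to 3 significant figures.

70.7 kg

Volume: 2100 m³ = 2,100,000 L.
CYA to add: (66 − 33) = 33 mg/L × 2,100,000 L = 69,300 g cyanuric acid.
At 98% purity: 69,300 / 0.98 = 70,710 g product.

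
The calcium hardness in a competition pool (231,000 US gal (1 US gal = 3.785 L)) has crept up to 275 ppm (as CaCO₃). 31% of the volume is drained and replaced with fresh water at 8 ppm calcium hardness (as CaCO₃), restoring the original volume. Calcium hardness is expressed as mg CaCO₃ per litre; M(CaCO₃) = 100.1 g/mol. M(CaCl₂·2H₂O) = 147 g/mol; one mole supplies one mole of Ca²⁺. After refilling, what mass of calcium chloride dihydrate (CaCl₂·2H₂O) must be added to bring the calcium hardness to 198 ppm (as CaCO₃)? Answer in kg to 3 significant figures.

7.41 kg

Volume: 231,000 US gal × 3.785 L/gal = 874,335 L.
After draining 31% and refilling: 275 × 0.69 + 8 × 0.31 = 192.23 ppm.
Deficit to target: 198 − 192.23 = 5.77 mg/L.
As CaCO₃: 5.77 mg/L × 874,335 L = 5045 g; ÷ 100.1 = 50.4 mol Ca²⁺.
Mass: 50.4 × 147 = 7409 g.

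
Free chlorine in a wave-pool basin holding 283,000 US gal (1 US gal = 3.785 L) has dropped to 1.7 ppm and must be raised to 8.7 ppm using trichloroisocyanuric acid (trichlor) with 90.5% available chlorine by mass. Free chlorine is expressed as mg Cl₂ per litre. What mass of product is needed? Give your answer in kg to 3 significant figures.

8.29 kg

Volume: 283,000 US gal × 3.785 L/gal = 1,071,155 L.
Chlorine deficit: 8.7 − 1.7 = 7 ppm = 7 mg/L as Cl₂.
Cl₂ equivalent needed: 7 mg/L × 1,071,155 L = 7,498,000 mg = 7498 g.
Product at 90.5% available chlorine: 7498 / 0.905 = 8285 g.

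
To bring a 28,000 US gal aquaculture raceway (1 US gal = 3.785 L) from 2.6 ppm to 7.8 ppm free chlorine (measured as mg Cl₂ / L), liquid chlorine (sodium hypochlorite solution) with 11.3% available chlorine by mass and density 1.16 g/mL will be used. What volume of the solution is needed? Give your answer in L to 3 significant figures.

4.20 L

Volume: 28,000 US gal × 3.785 L/gal = 105,980 L.
Chlorine deficit: 7.8 − 2.6 = 5.2 ppm = 5.2 mg/L as Cl₂.
Cl₂ equivalent needed: 5.2 mg/L × 105,980 L = 551,100 mg = 551.1 g.
Product at 11.3% available chlorine: 551.1 / 0.113 = 4877 g.
Volume at density 1.16 g/mL: 4877 g ÷ 1.16 g/mL = 4204 mL.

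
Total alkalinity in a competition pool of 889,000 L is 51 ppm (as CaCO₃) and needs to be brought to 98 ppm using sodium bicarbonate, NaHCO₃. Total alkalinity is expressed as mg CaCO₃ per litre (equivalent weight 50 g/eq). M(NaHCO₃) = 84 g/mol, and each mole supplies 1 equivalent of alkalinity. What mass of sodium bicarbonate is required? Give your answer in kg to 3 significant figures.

Alkalinity to add: (98 − 51) = 47 mg/L as CaCO₃ × 889,000 L = 41,780 g as CaCO₃.
Equivalents: 41,780 g ÷ 50 g/eq = 835.7 eq.
NaHCO₃ supplies 1 eq per mole → 835.7 mol.
Mass: 835.7 mol × 84 g/mol = 70,200 g.

70.2 kg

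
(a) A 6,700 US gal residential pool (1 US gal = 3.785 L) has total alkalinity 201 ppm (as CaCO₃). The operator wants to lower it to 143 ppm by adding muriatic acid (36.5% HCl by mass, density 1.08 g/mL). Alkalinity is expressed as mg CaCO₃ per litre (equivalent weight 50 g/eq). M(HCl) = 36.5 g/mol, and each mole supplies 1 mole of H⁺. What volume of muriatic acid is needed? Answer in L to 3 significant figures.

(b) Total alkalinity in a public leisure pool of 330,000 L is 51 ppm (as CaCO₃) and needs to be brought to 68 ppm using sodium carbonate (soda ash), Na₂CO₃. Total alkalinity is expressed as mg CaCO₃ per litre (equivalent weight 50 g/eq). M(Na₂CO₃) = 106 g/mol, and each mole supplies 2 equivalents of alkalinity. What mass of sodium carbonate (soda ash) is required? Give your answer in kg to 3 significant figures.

(a) 2.72 L; (b) 5.95 kg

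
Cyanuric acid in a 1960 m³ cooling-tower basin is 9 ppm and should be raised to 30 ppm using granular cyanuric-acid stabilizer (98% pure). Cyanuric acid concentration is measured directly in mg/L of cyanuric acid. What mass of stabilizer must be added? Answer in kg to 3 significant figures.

Volume: 1960 m³ = 1,960,000 L.
CYA to add: (30 − 9) = 21 mg/L × 1,960,000 L = 41,160 g cyanuric acid.
At 98% purity: 41,160 / 0.98 = 42,000 g product.

42.0 kg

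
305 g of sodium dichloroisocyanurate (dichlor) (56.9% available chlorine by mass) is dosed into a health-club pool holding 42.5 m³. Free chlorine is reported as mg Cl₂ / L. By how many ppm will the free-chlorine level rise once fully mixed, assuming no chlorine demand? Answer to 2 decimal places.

4.08 ppm

Volume: 42.5 m³ = 42,500 L.
Available chlorine delivered: 305 g × 0.569 = 173.5 g as Cl₂.
Concentration rise: 173.5 g / 42,500 L = 4.083 mg/L = 4.08 ppm.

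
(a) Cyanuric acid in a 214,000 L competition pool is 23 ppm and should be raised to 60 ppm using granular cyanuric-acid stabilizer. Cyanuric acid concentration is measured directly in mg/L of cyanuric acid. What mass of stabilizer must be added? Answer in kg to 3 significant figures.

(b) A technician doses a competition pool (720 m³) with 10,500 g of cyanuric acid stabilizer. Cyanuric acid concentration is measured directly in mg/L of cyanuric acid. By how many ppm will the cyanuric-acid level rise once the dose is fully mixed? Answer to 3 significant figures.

(a) 7.92 kg; (b) 14.6 ppm

(a) CYA to add: (60 − 23) = 37 mg/L × 214,000 L = 7918 g cyanuric acid.

(b) Volume: 720 m³ = 720,000 L.
(b) Rise: 10,500 g / 720,000 L × 1000 = 14.58 mg/L.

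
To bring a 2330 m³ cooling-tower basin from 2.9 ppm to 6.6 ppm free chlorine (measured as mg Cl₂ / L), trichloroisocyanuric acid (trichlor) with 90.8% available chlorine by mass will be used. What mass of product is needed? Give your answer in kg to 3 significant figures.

Volume: 2330 m³ = 2,330,000 L.
Chlorine deficit: 6.6 − 2.9 = 3.7 ppm = 3.7 mg/L as Cl₂.
Cl₂ equivalent needed: 3.7 mg/L × 2,330,000 L = 8,621,000 mg = 8621 g.
Product at 90.8% available chlorine: 8621 / 0.908 = 9494 g.

9.49 kg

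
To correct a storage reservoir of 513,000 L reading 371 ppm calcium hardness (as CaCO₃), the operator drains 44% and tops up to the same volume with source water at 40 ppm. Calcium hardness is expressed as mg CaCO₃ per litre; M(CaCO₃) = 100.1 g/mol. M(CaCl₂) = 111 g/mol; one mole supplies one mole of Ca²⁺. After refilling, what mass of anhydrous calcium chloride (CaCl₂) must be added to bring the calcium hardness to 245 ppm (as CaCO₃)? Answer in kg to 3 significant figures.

After draining 44% and refilling: 371 × 0.56 + 40 × 0.44 = 225.36 ppm.
Deficit to target: 245 − 225.36 = 19.64 mg/L.
As CaCO₃: 19.64 mg/L × 513,000 L = 10,080 g; ÷ 100.1 = 100.7 mol Ca²⁺.
Mass: 100.7 × 111 = 11,170 g.

11.2 kg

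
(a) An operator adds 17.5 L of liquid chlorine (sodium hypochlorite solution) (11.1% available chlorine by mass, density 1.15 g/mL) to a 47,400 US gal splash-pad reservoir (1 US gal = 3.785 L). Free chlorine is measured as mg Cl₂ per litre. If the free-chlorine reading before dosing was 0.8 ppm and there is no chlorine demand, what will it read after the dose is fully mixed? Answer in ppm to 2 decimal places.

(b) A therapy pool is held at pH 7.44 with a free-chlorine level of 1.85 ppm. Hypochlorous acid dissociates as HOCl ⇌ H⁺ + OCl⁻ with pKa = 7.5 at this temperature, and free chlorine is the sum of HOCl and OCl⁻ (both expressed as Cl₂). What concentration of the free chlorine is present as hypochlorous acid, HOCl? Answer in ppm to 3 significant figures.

(a) Volume: 47,400 US gal × 3.785 L/gal = 179,409 L.
(a) Mass of solution: 17.5 L × 1000 mL/L × 1.15 g/mL = 20,120 g.
(a) Available chlorine delivered: 20,120 g × 0.111 = 2234 g as Cl₂.
(a) Concentration rise: 2234 g / 179,409 L = 12.45 mg/L = 12.45 ppm.
(a) Final FC: 0.8 + 12.45 = 13.25 ppm.

(b) [OCl⁻]/[HOCl] = 10^(pH − pKa) = 10^(7.44 − 7.5) = 10^-0.06 = 0.871.
(b) Fraction as HOCl = 1 / (1 + 0.871) = 0.5345.
(b) HOCl = 0.5345 × 1.85 ppm = 0.9888 ppm.

(a) 13.25 ppm; (b) 0.989 ppm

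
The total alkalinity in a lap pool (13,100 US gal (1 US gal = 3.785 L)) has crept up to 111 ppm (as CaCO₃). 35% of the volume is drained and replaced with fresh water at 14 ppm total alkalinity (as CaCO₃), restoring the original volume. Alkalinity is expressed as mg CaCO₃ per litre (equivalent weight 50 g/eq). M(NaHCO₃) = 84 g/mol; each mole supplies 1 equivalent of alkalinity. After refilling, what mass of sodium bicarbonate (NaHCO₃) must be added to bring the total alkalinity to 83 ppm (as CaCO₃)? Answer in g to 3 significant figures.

Volume: 13,100 US gal × 3.785 L/gal = 49,584 L.
After draining 35% and refilling: 111 × 0.65 + 14 × 0.35 = 77.05 ppm.
Deficit to target: 83 − 77.05 = 5.95 mg/L.
As CaCO₃: 5.95 mg/L × 49,584 L = 295 g; ÷ 50 g/eq ÷ 1 = 5.9 mol NaHCO₃.
Mass: 5.9 × 84 = 495.6 g.

496 g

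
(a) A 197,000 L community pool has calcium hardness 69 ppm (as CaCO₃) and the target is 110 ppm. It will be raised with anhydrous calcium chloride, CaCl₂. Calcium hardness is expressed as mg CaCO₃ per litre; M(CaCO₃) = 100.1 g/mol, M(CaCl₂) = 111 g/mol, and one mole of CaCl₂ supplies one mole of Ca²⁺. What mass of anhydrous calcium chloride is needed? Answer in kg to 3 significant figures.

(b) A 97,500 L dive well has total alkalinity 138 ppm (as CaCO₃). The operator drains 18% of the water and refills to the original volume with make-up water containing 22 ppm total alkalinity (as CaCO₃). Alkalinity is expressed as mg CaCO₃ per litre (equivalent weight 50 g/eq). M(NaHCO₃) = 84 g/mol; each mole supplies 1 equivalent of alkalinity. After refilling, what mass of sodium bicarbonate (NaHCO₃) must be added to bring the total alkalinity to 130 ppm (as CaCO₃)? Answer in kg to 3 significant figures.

(a) 8.96 kg; (b) 2.11 kg

(a) Hardness to add: (110 − 69) = 41 mg/L as CaCO₃ × 197,000 L = 8077 g as CaCO₃.
(a) Moles of Ca²⁺ (1 mol Ca²⁺ ≡ 1 mol CaCO₃): 8077 / 100.1 g/mol = 80.69 mol.
(a) Mass of CaCl₂: 80.69 × 111 = 8957 g.

(b) After draining 18% and refilling: 138 × 0.82 + 22 × 0.18 = 117.12 ppm.
(b) Deficit to target: 130 − 117.12 = 12.88 mg/L.
(b) As CaCO₃: 12.88 mg/L × 97,500 L = 1256 g; ÷ 50 g/eq ÷ 1 = 25.12 mol NaHCO₃.
(b) Mass: 25.12 × 84 = 2110 g.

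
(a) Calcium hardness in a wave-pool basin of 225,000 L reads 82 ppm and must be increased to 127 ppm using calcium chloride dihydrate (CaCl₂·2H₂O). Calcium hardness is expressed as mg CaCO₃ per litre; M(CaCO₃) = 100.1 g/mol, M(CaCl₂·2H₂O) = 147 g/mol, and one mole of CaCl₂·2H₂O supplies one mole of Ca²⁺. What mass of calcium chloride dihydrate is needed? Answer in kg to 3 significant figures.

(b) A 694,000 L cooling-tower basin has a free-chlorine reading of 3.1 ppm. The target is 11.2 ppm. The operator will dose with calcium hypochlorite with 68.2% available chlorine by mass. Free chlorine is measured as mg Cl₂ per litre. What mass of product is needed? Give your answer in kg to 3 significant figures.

(a) 14.9 kg; (b) 8.24 kg

(a) Hardness to add: (127 − 82) = 45 mg/L as CaCO₃ × 225,000 L = 10,120 g as CaCO₃.
(a) Moles of Ca²⁺ (1 mol Ca²⁺ ≡ 1 mol CaCO₃): 10,120 / 100.1 g/mol = 101.1 mol.
(a) Mass of CaCl₂·2H₂O: 101.1 × 147 = 14,870 g.

(b) Chlorine deficit: 11.2 − 3.1 = 8.1 ppm = 8.1 mg/L as Cl₂.
(b) Cl₂ equivalent needed: 8.1 mg/L × 694,000 L = 5,621,000 mg = 5621 g.
(b) Product at 68.2% available chlorine: 5621 / 0.682 = 8243 g.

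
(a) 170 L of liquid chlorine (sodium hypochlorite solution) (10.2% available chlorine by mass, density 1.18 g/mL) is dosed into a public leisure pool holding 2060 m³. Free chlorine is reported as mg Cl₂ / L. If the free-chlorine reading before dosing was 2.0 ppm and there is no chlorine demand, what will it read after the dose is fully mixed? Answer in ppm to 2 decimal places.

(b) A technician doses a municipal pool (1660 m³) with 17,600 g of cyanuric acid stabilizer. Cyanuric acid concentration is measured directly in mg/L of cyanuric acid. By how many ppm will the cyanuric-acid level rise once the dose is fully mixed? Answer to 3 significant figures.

(a) Volume: 2060 m³ = 2,060,000 L.
(a) Mass of solution: 170 L × 1000 mL/L × 1.18 g/mL = 200,600 g.
(a) Available chlorine delivered: 200,600 g × 0.102 = 20,460 g as Cl₂.
(a) Concentration rise: 20,460 g / 2,060,000 L = 9.933 mg/L = 9.93 ppm.
(a) Final FC: 2.0 + 9.93 = 11.93 ppm.

(b) Volume: 1660 m³ = 1,660,000 L.
(b) Rise: 17,600 g / 1,660,000 L × 1000 = 10.6 mg/L.

(a) 11.93 ppm; (b) 10.6 ppm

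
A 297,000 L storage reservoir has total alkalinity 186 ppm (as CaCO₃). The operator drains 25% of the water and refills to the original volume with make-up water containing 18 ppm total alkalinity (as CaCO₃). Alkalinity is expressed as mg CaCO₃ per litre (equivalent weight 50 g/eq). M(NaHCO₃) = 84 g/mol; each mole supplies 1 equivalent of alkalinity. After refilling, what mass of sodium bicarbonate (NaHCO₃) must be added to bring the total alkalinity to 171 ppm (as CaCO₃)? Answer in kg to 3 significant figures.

13.5 kg

After draining 25% and refilling: 186 × 0.75 + 18 × 0.25 = 144 ppm.
Deficit to target: 171 − 144 = 27 mg/L.
As CaCO₃: 27 mg/L × 297,000 L = 8019 g; ÷ 50 g/eq ÷ 1 = 160.4 mol NaHCO₃.
Mass: 160.4 × 84 = 13,470 g.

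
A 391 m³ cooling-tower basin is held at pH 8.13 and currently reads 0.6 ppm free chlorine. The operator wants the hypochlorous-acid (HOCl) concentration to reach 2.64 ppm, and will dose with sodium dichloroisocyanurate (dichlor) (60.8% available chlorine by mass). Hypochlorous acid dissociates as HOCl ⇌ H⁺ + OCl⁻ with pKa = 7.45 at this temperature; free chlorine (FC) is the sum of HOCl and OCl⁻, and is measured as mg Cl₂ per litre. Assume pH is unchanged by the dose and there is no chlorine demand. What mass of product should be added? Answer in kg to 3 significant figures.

Volume: 391 m³ = 391,000 L.
[OCl⁻]/[HOCl] = 10^(pH − pKa) = 10^(8.13 − 7.45) = 4.786; fraction as HOCl = 1/(1 + 4.786) = 0.1728.
Free chlorine required for 2.64 ppm HOCl: 2.64 / 0.1728 = 15.28 ppm.
FC to add: 15.28 − 0.6 = 14.68 mg/L as Cl₂.
Cl₂ equivalent: 14.68 mg/L × 391,000 L = 5738 g.
Product at 60.8% available Cl: 5738 / 0.608 = 9438 g.

9.44 kg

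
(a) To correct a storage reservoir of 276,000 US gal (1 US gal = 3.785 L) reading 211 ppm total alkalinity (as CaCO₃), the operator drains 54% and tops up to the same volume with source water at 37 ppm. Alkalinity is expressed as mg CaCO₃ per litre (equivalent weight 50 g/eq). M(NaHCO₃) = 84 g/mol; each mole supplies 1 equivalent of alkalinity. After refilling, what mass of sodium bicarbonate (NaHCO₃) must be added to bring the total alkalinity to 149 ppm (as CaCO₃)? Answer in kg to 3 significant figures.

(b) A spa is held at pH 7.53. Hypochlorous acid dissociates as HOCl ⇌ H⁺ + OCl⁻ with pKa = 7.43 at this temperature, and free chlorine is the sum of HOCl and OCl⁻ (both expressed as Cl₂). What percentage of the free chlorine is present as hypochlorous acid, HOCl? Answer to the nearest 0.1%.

(a) Volume: 276,000 US gal × 3.785 L/gal = 1,044,660 L.
(a) After draining 54% and refilling: 211 × 0.46 + 37 × 0.54 = 117.04 ppm.
(a) Deficit to target: 149 − 117.04 = 31.96 mg/L.
(a) As CaCO₃: 31.96 mg/L × 1,044,660 L = 33,390 g; ÷ 50 g/eq ÷ 1 = 667.7 mol NaHCO₃.
(a) Mass: 667.7 × 84 = 56,090 g.

(b) [OCl⁻]/[HOCl] = 10^(pH − pKa) = 10^(7.53 − 7.43) = 10^0.10 = 1.259.
(b) Fraction as HOCl = 1 / (1 + 1.259) = 0.4427.

(a) 56.1 kg; (b) 44.3%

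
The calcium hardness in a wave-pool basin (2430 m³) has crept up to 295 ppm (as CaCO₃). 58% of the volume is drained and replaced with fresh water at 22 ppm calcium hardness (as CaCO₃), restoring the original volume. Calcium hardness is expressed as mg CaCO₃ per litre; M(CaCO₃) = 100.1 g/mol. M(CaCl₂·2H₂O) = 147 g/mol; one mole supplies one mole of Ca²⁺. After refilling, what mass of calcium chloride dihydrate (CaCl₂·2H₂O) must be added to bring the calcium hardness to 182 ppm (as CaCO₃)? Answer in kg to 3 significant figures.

162 kg

Volume: 2430 m³ = 2,430,000 L.
After draining 58% and refilling: 295 × 0.42 + 22 × 0.58 = 136.66 ppm.
Deficit to target: 182 − 136.66 = 45.34 mg/L.
As CaCO₃: 45.34 mg/L × 2,430,000 L = 110,200 g; ÷ 100.1 = 1101 mol Ca²⁺.
Mass: 1101 × 147 = 161,800 g.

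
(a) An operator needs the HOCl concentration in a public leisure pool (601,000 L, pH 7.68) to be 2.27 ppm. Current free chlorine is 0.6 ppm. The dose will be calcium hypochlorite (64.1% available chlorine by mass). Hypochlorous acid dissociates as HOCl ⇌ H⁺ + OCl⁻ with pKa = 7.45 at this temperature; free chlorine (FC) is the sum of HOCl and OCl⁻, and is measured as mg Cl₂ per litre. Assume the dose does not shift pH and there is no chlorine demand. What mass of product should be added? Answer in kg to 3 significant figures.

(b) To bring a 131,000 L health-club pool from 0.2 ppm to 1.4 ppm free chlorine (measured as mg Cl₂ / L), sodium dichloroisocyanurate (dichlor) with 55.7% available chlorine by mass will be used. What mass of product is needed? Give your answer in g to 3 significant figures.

(a) [OCl⁻]/[HOCl] = 10^(pH − pKa) = 10^(7.68 − 7.45) = 1.698; fraction as HOCl = 1/(1 + 1.698) = 0.3706.
(a) Free chlorine required for 2.27 ppm HOCl: 2.27 / 0.3706 = 6.125 ppm.
(a) FC to add: 6.125 − 0.6 = 5.525 mg/L as Cl₂.
(a) Cl₂ equivalent: 5.525 mg/L × 601,000 L = 3321 g.
(a) Product at 64.1% available Cl: 3321 / 0.641 = 5180 g.

(b) Chlorine deficit: 1.4 − 0.2 = 1.2 ppm = 1.2 mg/L as Cl₂.
(b) Cl₂ equivalent needed: 1.2 mg/L × 131,000 L = 157,200 mg = 157.2 g.
(b) Product at 55.7% available chlorine: 157.2 / 0.557 = 282.2 g.

(a) 5.18 kg; (b) 282 g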